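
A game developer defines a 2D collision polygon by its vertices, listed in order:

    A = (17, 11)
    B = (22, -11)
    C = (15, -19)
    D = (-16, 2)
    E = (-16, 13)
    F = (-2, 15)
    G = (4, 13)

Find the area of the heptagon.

804.5

Cross-terms: -429, -253, -274, -176, -214, -86, -177  ⇒  Σ = -1609
Area = |Σ|/2 = 804.5.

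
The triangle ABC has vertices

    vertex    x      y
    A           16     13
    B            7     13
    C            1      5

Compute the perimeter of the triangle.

36

|AB| = √((-9)² + (0)²) = √81 = 9
|BC| = √((-6)² + (-8)²) = √100 = 10
|CA| = √((15)² + (8)²) = √289 = 17
Perimeter = 9 + 10 + 17 = 36.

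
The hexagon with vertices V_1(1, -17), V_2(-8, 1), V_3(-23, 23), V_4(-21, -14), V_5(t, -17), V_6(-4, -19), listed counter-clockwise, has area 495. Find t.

-21

The doubled signed area Σ (x_i y_{i+1} − x_{i+1} y_i) is linear in t.
With t=0 it equals 885; the coefficient of t is -5 (from the two edges through V_5).
So -5·t + 885 = 2·495 = 990 ⇒ t = -21.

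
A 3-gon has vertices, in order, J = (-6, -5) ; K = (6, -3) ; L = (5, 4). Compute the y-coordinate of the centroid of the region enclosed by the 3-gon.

-4/3

Apply the surveyor's formula. First the cross-terms c_i = x_i·y_{i+1} − x_{i+1}·y_i:
  48, 39, -1  ⇒  2A = 86, A = 43.
Then Σ (y_i + y_{i+1})·c_i = -344, so ȳ = -344 / (6·43) = -4/3.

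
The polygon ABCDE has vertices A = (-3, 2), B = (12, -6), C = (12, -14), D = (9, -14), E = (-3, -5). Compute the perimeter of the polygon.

|AB| = √((15)² + (-8)²) = √289 = 17
|BC| = √((0)² + (-8)²) = √64 = 8
|CD| = √((-3)² + (0)²) = √9 = 3
|DE| = √((-12)² + (9)²) = √225 = 15
|EA| = √((0)² + (7)²) = √49 = 7
Perimeter = 17 + 8 + 3 + 15 + 7 = 50.

50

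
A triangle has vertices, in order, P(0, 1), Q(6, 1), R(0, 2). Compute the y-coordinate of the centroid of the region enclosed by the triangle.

4/3

Apply the shoelace (surveyor's) formula. First the cross-terms c_i = x_i·y_{i+1} − x_{i+1}·y_i:
  -6, 12, 0  ⇒  2A = 6, A = 3.
Then Σ (y_i + y_{i+1})·c_i = 24, so ȳ = 24 / (6·3) = 4/3.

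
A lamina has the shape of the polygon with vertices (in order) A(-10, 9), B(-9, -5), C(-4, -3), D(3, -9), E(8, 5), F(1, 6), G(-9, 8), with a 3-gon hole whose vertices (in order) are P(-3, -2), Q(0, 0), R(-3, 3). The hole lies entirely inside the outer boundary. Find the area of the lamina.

Outer boundary:
Cross-terms: 131, 7, 45, 87, 43, 62, -1  ⇒  Σ = 374
Area = |Σ|/2 = 187.
Hole:
Σ = (0) + (0) + (15) = 15
Area = |Σ|/2 = 7.5.
Net area = 187 − 7.5 = 179.5.

179.5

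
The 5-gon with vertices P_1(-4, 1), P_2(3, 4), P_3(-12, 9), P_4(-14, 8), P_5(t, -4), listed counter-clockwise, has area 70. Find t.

Write out the shoelace sum; only the two edges meeting at P_5 involve t:
2·Area = [((-14)·(-4) − t·8) + (t·1 − (-4)·(-4))] + 86
       = -7·t + 126 = 140
⇒ t = -2.

-2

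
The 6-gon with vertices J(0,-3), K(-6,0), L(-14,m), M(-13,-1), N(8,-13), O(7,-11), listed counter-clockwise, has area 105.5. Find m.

Write out the shoelace sum; only the two edges meeting at L involve m:
2·Area = [((-6)·m − (-14)·0) + ((-14)·(-1) − (-13)·m)] + 141
       = 7·m + 155 = 211
⇒ m = 8.

8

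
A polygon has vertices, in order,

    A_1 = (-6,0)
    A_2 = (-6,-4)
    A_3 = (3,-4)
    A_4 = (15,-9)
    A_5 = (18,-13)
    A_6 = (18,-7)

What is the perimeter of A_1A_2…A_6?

62

|A_1A_2| = √((0)² + (-4)²) = √16 = 4
|A_2A_3| = √((9)² + (0)²) = √81 = 9
|A_3A_4| = √((12)² + (-5)²) = √169 = 13
|A_4A_5| = √((3)² + (-4)²) = √25 = 5
|A_5A_6| = √((0)² + (6)²) = √36 = 6
|A_6A_1| = √((-24)² + (7)²) = √625 = 25
Perimeter = 4 + 9 + 13 + 5 + 6 + 25 = 62.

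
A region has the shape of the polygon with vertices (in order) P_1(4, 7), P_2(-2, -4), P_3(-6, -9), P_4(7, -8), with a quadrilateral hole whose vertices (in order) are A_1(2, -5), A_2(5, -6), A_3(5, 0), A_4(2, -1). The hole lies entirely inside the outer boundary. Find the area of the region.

77

Outer boundary:
Apply the shoelace (surveyor's) formula: 2A = Σ (x_i·y_{i+1} − x_{i+1}·y_i), indices taken mod 4.
Σ = (-2) + (-6) + (111) + (81) = 184
Area = |Σ|/2 = 92.
Hole:
Apply the surveyor's formula: 2A = Σ (x_i·y_{i+1} − x_{i+1}·y_i), indices taken mod 4.
A_1→A_2: (2)(-6) − (5)(-5) = 13
A_2→A_3: (5)(0) − (5)(-6) = 30
A_3→A_4: (5)(-1) − (2)(0) = -5
A_4→A_1: (2)(-5) − (2)(-1) = -8
Σ = 30
Area = |Σ|/2 = 15.
Net area = 92 − 15 = 77.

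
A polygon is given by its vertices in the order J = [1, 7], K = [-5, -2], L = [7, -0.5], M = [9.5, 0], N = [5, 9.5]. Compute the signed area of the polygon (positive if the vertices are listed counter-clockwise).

Apply the shoelace formula: 2A = Σ (x_i·y_{i+1} − x_{i+1}·y_i), indices taken mod 5.
Σ = (33) + (16.5) + (4.75) + (90.25) + (25.5) = 170
Signed area = Σ/2 = 85 (positive ⇒ counter-clockwise traversal).

85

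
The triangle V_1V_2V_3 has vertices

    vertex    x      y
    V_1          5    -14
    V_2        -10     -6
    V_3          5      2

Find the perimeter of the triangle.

|V_1V_2| = √((-15)² + (8)²) = √289 = 17
|V_2V_3| = √((15)² + (8)²) = √289 = 17
|V_3V_1| = √((0)² + (-16)²) = √256 = 16
Perimeter = 17 + 17 + 16 = 50.

50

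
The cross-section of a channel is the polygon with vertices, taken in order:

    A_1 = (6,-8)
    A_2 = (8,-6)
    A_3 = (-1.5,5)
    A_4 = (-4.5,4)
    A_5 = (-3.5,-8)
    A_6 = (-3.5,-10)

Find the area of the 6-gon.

110.25

Apply the shoelace formula: 2A = Σ (x_i·y_{i+1} − x_{i+1}·y_i), indices taken mod 6.
Σ = (28) + (31) + (16.5) + (50) + (7) + (88) = 220.5
Area = |Σ|/2 = 110.25.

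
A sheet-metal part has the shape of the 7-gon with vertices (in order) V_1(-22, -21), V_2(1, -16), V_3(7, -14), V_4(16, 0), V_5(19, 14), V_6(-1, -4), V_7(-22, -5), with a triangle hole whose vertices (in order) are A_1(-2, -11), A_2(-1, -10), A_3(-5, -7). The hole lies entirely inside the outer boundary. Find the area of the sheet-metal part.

Outer boundary:
Apply the shoelace (surveyor's) formula: 2A = Σ (x_i·y_{i+1} − x_{i+1}·y_i), indices taken mod 7.
Σ = (373) + (98) + (224) + (224) + (-62) + (-83) + (352) = 1126
Area = |Σ|/2 = 563.
Hole:
Cross-terms: 9, -43, 41  ⇒  Σ = 7
Area = |Σ|/2 = 3.5.
Net area = 563 − 3.5 = 559.5.

559.5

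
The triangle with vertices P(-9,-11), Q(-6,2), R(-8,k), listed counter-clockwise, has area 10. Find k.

Write out the shoelace sum; only the two edges meeting at R involve k:
2·Area = [((-6)·k − (-8)·2) + ((-8)·(-11) − (-9)·k)] + -84
       = 3·k + 20 = 20
⇒ k = 0.

0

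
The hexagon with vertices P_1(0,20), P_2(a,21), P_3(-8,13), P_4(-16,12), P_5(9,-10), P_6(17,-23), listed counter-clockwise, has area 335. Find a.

-5

Write out the shoelace sum; only the two edges meeting at P_2 involve a:
2·Area = [(0·21 − a·20) + (a·13 − (-8)·21)] + 467
       = -7·a + 635 = 670
⇒ a = -5.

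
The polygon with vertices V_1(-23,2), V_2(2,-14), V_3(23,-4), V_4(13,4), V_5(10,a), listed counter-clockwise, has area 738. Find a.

20

The doubled signed area Σ (x_i y_{i+1} − x_{i+1} y_i) is linear in a.
With a=0 it equals 756; the coefficient of a is 36 (from the two edges through V_5).
So 36·a + 756 = 2·738 = 1476 ⇒ a = 20.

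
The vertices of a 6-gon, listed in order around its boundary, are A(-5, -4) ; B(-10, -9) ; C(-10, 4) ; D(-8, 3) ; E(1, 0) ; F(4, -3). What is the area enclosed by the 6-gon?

Apply the shoelace (surveyor's) formula: 2A = Σ (x_i·y_{i+1} − x_{i+1}·y_i), indices taken mod 6.
Cross-terms: 5, -130, 2, -3, -3, -31  ⇒  Σ = -160
Area = |Σ|/2 = 80.

80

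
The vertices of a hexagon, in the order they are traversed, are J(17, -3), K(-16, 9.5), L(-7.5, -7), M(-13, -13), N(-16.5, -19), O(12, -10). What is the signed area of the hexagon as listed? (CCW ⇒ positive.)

431.375

Apply the surveyor's formula: 2A = Σ (x_i·y_{i+1} − x_{i+1}·y_i), indices taken mod 6.
J→K: (17)(9.5) − (-16)(-3) = 113.5
K→L: (-16)(-7) − (-7.5)(9.5) = 183.25
L→M: (-7.5)(-13) − (-13)(-7) = 6.5
M→N: (-13)(-19) − (-16.5)(-13) = 32.5
N→O: (-16.5)(-10) − (12)(-19) = 393
O→J: (12)(-3) − (17)(-10) = 134
Σ = 862.75
Signed area = Σ/2 = 431.375 (positive ⇒ counter-clockwise traversal).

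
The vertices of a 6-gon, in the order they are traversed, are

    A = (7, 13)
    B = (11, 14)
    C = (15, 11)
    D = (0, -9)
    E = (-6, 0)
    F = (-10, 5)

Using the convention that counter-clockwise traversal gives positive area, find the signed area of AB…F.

-259

Cross-terms: -45, -89, -135, -54, -30, -165  ⇒  Σ = -518
Signed area = Σ/2 = -259 (negative ⇒ clockwise traversal).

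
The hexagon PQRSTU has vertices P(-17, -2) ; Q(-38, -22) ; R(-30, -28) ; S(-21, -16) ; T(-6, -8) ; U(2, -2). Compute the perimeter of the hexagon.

100

|PQ| = √((-21)² + (-20)²) = √841 = 29
|QR| = √((8)² + (-6)²) = √100 = 10
|RS| = √((9)² + (12)²) = √225 = 15
|ST| = √((15)² + (8)²) = √289 = 17
|TU| = √((8)² + (6)²) = √100 = 10
|UP| = √((-19)² + (0)²) = √361 = 19
Perimeter = 29 + 10 + 15 + 17 + 10 + 19 = 100.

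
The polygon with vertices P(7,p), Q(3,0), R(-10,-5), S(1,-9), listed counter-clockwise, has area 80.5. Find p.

The doubled signed area Σ (x_i y_{i+1} − x_{i+1} y_i) is linear in p.
With p=0 it equals 143; the coefficient of p is -2 (from the two edges through P).
So -2·p + 143 = 2·80.5 = 161 ⇒ p = -9.

-9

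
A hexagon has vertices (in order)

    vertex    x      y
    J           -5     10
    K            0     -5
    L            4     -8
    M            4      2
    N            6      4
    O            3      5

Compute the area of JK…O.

81

Apply the shoelace (surveyor's) formula: 2A = Σ (x_i·y_{i+1} − x_{i+1}·y_i), indices taken mod 6.
Σ = (25) + (20) + (40) + (4) + (18) + (55) = 162
Area = |Σ|/2 = 81.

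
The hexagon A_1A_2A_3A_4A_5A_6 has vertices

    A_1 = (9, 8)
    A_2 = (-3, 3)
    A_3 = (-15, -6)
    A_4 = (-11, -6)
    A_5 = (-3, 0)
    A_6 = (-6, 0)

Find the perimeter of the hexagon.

|A_1A_2| = √((-12)² + (-5)²) = √169 = 13
|A_2A_3| = √((-12)² + (-9)²) = √225 = 15
|A_3A_4| = √((4)² + (0)²) = √16 = 4
|A_4A_5| = √((8)² + (6)²) = √100 = 10
|A_5A_6| = √((-3)² + (0)²) = √9 = 3
|A_6A_1| = √((15)² + (8)²) = √289 = 17
Perimeter = 13 + 15 + 4 + 10 + 3 + 17 = 62.

62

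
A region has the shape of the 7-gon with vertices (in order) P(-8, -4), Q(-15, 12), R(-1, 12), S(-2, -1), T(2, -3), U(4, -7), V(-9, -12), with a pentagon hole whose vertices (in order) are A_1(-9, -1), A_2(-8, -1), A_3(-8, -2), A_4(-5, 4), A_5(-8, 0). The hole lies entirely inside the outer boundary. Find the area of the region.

Outer boundary:
P→Q: (-8)(12) − (-15)(-4) = -156
Q→R: (-15)(12) − (-1)(12) = -168
R→S: (-1)(-1) − (-2)(12) = 25
S→T: (-2)(-3) − (2)(-1) = 8
T→U: (2)(-7) − (4)(-3) = -2
U→V: (4)(-12) − (-9)(-7) = -111
V→P: (-9)(-4) − (-8)(-12) = -60
Σ = -464
Area = |Σ|/2 = 232.
Hole:
Cross-terms: 1, 8, -42, 32, 8  ⇒  Σ = 7
Area = |Σ|/2 = 3.5.
Net area = 232 − 3.5 = 228.5.

228.5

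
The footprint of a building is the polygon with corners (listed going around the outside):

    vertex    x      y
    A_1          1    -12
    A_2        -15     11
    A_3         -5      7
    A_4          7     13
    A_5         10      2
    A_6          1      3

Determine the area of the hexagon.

218

Apply Gauss's area formula: 2A = Σ (x_i·y_{i+1} − x_{i+1}·y_i), indices taken mod 6.
Cross-terms: -169, -50, -114, -116, 28, -15  ⇒  Σ = -436
Area = |Σ|/2 = 218.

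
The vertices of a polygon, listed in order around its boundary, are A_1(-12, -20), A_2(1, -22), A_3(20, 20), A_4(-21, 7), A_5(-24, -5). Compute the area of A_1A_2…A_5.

Apply Gauss's area formula: 2A = Σ (x_i·y_{i+1} − x_{i+1}·y_i), indices taken mod 5.
Σ = (284) + (460) + (560) + (273) + (420) = 1997
Area = |Σ|/2 = 998.5.

998.5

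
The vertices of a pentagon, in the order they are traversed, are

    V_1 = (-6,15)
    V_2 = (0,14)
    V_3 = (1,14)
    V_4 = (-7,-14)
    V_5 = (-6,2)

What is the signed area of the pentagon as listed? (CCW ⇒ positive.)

V_1→V_2: (-6)(14) − (0)(15) = -84
V_2→V_3: (0)(14) − (1)(14) = -14
V_3→V_4: (1)(-14) − (-7)(14) = 84
V_4→V_5: (-7)(2) − (-6)(-14) = -98
V_5→V_1: (-6)(15) − (-6)(2) = -78
Σ = -190
Signed area = Σ/2 = -95 (negative ⇒ clockwise traversal).

-95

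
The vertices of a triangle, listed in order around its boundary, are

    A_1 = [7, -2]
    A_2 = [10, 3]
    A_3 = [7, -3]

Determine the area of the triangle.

Apply the shoelace (surveyor's) formula: 2A = Σ (x_i·y_{i+1} − x_{i+1}·y_i), indices taken mod 3.
A_1→A_2: (7)(3) − (10)(-2) = 41
A_2→A_3: (10)(-3) − (7)(3) = -51
A_3→A_1: (7)(-2) − (7)(-3) = 7
Σ = -3
Area = |Σ|/2 = 1.5.

1.5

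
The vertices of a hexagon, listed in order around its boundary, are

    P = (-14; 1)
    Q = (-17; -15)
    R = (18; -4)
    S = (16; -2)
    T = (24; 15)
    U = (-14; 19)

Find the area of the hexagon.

Apply the surveyor's formula: 2A = Σ (x_i·y_{i+1} − x_{i+1}·y_i), indices taken mod 6.
Cross-terms: 227, 338, 28, 288, 666, 252  ⇒  Σ = 1799
Area = |Σ|/2 = 899.5.

899.5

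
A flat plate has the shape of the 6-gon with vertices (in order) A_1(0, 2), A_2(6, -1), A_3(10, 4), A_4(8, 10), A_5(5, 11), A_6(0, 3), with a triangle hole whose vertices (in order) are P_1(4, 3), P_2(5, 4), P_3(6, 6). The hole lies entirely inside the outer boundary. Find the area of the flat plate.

71

Outer boundary:
Σ = (-12) + (34) + (68) + (38) + (15) + (0) = 143
Area = |Σ|/2 = 71.5.
Hole:
P_1→P_2: (4)(4) − (5)(3) = 1
P_2→P_3: (5)(6) − (6)(4) = 6
P_3→P_1: (6)(3) − (4)(6) = -6
Σ = 1
Area = |Σ|/2 = 0.5.
Net area = 71.5 − 0.5 = 71.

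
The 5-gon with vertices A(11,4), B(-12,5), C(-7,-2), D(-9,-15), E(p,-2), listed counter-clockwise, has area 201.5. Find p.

6

The doubled signed area Σ (x_i y_{i+1} − x_{i+1} y_i) is linear in p.
With p=0 it equals 289; the coefficient of p is 19 (from the two edges through E).
So 19·p + 289 = 2·201.5 = 403 ⇒ p = 6.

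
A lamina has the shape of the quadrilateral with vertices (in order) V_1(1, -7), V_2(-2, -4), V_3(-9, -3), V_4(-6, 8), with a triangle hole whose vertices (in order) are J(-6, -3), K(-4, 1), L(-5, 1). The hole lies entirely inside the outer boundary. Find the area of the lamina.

Outer boundary:
Σ = (-18) + (-30) + (-90) + (34) = -104
Area = |Σ|/2 = 52.
Hole:
Apply the surveyor's formula: 2A = Σ (x_i·y_{i+1} − x_{i+1}·y_i), indices taken mod 3.
J→K: (-6)(1) − (-4)(-3) = -18
K→L: (-4)(1) − (-5)(1) = 1
L→J: (-5)(-3) − (-6)(1) = 21
Σ = 4
Area = |Σ|/2 = 2.
Net area = 52 − 2 = 50.

50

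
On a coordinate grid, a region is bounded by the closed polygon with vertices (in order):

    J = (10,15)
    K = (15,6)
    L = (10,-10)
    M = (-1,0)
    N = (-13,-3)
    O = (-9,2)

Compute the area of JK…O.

295

Apply the surveyor's formula: 2A = Σ (x_i·y_{i+1} − x_{i+1}·y_i), indices taken mod 6.
J→K: (10)(6) − (15)(15) = -165
K→L: (15)(-10) − (10)(6) = -210
L→M: (10)(0) − (-1)(-10) = -10
M→N: (-1)(-3) − (-13)(0) = 3
N→O: (-13)(2) − (-9)(-3) = -53
O→J: (-9)(15) − (10)(2) = -155
Σ = -590
Area = |Σ|/2 = 295.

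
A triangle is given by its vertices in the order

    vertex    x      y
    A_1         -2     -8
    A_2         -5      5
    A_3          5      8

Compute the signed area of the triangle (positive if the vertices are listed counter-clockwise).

Cross-terms: -50, -65, -24  ⇒  Σ = -139
Signed area = Σ/2 = -69.5 (negative ⇒ clockwise traversal).

-69.5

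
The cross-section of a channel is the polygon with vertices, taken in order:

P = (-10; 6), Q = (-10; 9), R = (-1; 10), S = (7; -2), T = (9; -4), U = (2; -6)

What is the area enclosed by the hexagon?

Apply the surveyor's formula: 2A = Σ (x_i·y_{i+1} − x_{i+1}·y_i), indices taken mod 6.
Cross-terms: -30, -91, -68, -10, -46, -48  ⇒  Σ = -293
Area = |Σ|/2 = 146.5.

146.5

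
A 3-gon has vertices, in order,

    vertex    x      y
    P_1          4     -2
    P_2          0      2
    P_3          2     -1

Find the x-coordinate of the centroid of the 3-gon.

Apply the shoelace (surveyor's) formula. First the cross-terms c_i = x_i·y_{i+1} − x_{i+1}·y_i:
  8, -4, 0  ⇒  2A = 4, A = 2.
Then Σ (x_i + x_{i+1})·c_i = 24, so x̄ = 24 / (6·2) = 2.

2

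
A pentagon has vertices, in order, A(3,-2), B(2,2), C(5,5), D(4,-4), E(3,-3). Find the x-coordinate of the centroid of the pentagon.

292/81

Apply the shoelace (surveyor's) formula. First the cross-terms c_i = x_i·y_{i+1} − x_{i+1}·y_i:
  10, 0, -40, 0, 3  ⇒  2A = -27, A = -13.5.
Then Σ (x_i + x_{i+1})·c_i = -292, so x̄ = -292 / (6·(-13.5)) = 292/81.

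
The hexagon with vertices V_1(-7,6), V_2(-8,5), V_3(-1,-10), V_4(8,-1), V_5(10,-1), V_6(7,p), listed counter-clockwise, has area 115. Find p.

Write out the shoelace sum; only the two edges meeting at V_6 involve p:
2·Area = [(10·p − 7·(-1)) + (7·6 − (-7)·p)] + 181
       = 17·p + 230 = 230
⇒ p = 0.

0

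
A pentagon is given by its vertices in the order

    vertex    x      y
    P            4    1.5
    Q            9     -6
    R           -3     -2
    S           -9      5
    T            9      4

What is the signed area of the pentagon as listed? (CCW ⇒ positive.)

Apply the shoelace formula: 2A = Σ (x_i·y_{i+1} − x_{i+1}·y_i), indices taken mod 5.
Σ = (-37.5) + (-36) + (-33) + (-81) + (-2.5) = -190
Signed area = Σ/2 = -95 (negative ⇒ clockwise traversal).

-95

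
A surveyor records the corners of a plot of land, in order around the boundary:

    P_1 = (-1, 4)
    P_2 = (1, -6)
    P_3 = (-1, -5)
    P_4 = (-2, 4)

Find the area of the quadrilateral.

Apply the shoelace (surveyor's) formula: 2A = Σ (x_i·y_{i+1} − x_{i+1}·y_i), indices taken mod 4.
Σ = (2) + (-11) + (-14) + (-4) = -27
Area = |Σ|/2 = 13.5.

13.5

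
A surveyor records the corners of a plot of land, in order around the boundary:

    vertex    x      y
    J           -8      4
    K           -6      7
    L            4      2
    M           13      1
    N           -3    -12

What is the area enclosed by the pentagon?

Apply the shoelace (surveyor's) formula: 2A = Σ (x_i·y_{i+1} − x_{i+1}·y_i), indices taken mod 5.
Σ = (-32) + (-40) + (-22) + (-153) + (-108) = -355
Area = |Σ|/2 = 177.5.

177.5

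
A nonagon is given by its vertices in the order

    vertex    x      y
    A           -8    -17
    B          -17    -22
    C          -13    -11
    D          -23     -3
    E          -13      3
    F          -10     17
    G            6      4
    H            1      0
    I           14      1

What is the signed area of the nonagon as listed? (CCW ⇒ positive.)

-550

Σ = (-113) + (-99) + (-214) + (-108) + (-191) + (-142) + (-4) + (1) + (-230) = -1100
Signed area = Σ/2 = -550 (negative ⇒ clockwise traversal).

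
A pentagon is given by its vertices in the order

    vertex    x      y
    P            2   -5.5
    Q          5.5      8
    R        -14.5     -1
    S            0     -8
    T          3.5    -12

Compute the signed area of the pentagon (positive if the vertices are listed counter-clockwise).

P→Q: (2)(8) − (5.5)(-5.5) = 46.25
Q→R: (5.5)(-1) − (-14.5)(8) = 110.5
R→S: (-14.5)(-8) − (0)(-1) = 116
S→T: (0)(-12) − (3.5)(-8) = 28
T→P: (3.5)(-5.5) − (2)(-12) = 4.75
Σ = 305.5
Signed area = Σ/2 = 152.75 (positive ⇒ counter-clockwise traversal).

152.75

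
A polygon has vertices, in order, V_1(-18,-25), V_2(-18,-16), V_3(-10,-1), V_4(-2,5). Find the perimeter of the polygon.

70

|V_1V_2| = √((0)² + (9)²) = √81 = 9
|V_2V_3| = √((8)² + (15)²) = √289 = 17
|V_3V_4| = √((8)² + (6)²) = √100 = 10
|V_4V_1| = √((-16)² + (-30)²) = √1156 = 34
Perimeter = 9 + 17 + 10 + 34 = 70.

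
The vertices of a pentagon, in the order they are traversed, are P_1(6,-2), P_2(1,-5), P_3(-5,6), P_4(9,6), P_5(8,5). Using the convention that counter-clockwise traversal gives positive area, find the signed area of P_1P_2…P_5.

-90

Apply the shoelace (surveyor's) formula: 2A = Σ (x_i·y_{i+1} − x_{i+1}·y_i), indices taken mod 5.
Σ = (-28) + (-19) + (-84) + (-3) + (-46) = -180
Signed area = Σ/2 = -90 (negative ⇒ clockwise traversal).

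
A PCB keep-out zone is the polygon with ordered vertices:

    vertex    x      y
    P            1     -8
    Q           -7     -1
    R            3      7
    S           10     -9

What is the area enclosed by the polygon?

Apply the shoelace (surveyor's) formula: 2A = Σ (x_i·y_{i+1} − x_{i+1}·y_i), indices taken mod 4.
Cross-terms: -57, -46, -97, -71  ⇒  Σ = -271
Area = |Σ|/2 = 135.5.

135.5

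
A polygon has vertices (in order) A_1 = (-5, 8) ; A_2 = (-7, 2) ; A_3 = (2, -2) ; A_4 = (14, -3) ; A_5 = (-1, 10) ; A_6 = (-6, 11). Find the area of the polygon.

Apply the shoelace (surveyor's) formula: 2A = Σ (x_i·y_{i+1} − x_{i+1}·y_i), indices taken mod 6.
A_1→A_2: (-5)(2) − (-7)(8) = 46
A_2→A_3: (-7)(-2) − (2)(2) = 10
A_3→A_4: (2)(-3) − (14)(-2) = 22
A_4→A_5: (14)(10) − (-1)(-3) = 137
A_5→A_6: (-1)(11) − (-6)(10) = 49
A_6→A_1: (-6)(8) − (-5)(11) = 7
Σ = 271
Area = |Σ|/2 = 135.5.

135.5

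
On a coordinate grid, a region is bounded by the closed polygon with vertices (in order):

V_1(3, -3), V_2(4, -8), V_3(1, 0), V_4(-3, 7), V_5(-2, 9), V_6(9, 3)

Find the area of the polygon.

Cross-terms: -12, 8, 7, -13, -87, -36  ⇒  Σ = -133
Area = |Σ|/2 = 66.5.

66.5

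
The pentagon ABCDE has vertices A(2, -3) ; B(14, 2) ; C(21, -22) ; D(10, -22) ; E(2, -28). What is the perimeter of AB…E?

84

|AB| = √((12)² + (5)²) = √169 = 13
|BC| = √((7)² + (-24)²) = √625 = 25
|CD| = √((-11)² + (0)²) = √121 = 11
|DE| = √((-8)² + (-6)²) = √100 = 10
|EA| = √((0)² + (25)²) = √625 = 25
Perimeter = 13 + 25 + 11 + 10 + 25 = 84.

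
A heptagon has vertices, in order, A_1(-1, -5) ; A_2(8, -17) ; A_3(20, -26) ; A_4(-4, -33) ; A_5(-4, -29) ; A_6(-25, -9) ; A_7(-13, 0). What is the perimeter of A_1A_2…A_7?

116

|A_1A_2| = √((9)² + (-12)²) = √225 = 15
|A_2A_3| = √((12)² + (-9)²) = √225 = 15
|A_3A_4| = √((-24)² + (-7)²) = √625 = 25
|A_4A_5| = √((0)² + (4)²) = √16 = 4
|A_5A_6| = √((-21)² + (20)²) = √841 = 29
|A_6A_7| = √((12)² + (9)²) = √225 = 15
|A_7A_1| = √((12)² + (-5)²) = √169 = 13
Perimeter = 15 + 15 + 25 + 4 + 29 + 15 + 13 = 116.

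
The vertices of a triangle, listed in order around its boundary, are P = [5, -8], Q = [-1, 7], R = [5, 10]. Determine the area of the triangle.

54

Apply the shoelace (surveyor's) formula: 2A = Σ (x_i·y_{i+1} − x_{i+1}·y_i), indices taken mod 3.
Σ = (27) + (-45) + (-90) = -108
Area = |Σ|/2 = 54.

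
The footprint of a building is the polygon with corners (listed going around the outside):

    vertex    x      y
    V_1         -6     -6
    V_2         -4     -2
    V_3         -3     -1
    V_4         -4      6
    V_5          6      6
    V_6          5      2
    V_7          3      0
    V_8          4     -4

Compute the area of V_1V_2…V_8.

90

Apply the shoelace formula: 2A = Σ (x_i·y_{i+1} − x_{i+1}·y_i), indices taken mod 8.
Σ = (-12) + (-2) + (-22) + (-60) + (-18) + (-6) + (-12) + (-48) = -180
Area = |Σ|/2 = 90.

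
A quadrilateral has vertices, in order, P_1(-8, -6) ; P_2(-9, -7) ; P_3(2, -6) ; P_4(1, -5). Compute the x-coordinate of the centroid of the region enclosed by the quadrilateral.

Apply the shoelace (surveyor's) formula. First the cross-terms c_i = x_i·y_{i+1} − x_{i+1}·y_i:
  2, 68, -4, -46  ⇒  2A = 20, A = 10.
Then Σ (x_i + x_{i+1})·c_i = -200, so x̄ = -200 / (6·10) = -10/3.

-10/3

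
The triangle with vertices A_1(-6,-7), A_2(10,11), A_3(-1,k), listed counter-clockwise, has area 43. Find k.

4

The doubled signed area Σ (x_i y_{i+1} − x_{i+1} y_i) is linear in k.
With k=0 it equals 22; the coefficient of k is 16 (from the two edges through A_3).
So 16·k + 22 = 2·43 = 86 ⇒ k = 4.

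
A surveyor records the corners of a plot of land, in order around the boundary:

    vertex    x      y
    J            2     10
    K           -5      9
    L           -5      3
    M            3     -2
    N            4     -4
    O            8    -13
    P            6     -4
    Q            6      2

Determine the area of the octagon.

Cross-terms: 68, 30, 1, -4, -20, 46, 36, 56  ⇒  Σ = 213
Area = |Σ|/2 = 106.5.

106.5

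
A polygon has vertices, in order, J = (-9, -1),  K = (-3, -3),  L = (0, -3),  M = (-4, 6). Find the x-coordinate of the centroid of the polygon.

-1021/237

Apply the shoelace (surveyor's) formula. First the cross-terms c_i = x_i·y_{i+1} − x_{i+1}·y_i:
  24, 9, -12, 58  ⇒  2A = 79, A = 39.5.
Then Σ (x_i + x_{i+1})·c_i = -1021, so x̄ = -1021 / (6·39.5) = -1021/237.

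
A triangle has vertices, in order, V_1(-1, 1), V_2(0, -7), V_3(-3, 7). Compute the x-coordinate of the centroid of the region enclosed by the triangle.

-4/3

Apply the surveyor's formula. First the cross-terms c_i = x_i·y_{i+1} − x_{i+1}·y_i:
  7, -21, 4  ⇒  2A = -10, A = -5.
Then Σ (x_i + x_{i+1})·c_i = 40, so x̄ = 40 / (6·(-5)) = -4/3.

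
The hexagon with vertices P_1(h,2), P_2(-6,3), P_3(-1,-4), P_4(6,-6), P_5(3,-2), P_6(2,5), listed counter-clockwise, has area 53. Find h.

-4

The doubled signed area Σ (x_i y_{i+1} − x_{i+1} y_i) is linear in h.
With h=0 it equals 98; the coefficient of h is -2 (from the two edges through P_1).
So -2·h + 98 = 2·53 = 106 ⇒ h = -4.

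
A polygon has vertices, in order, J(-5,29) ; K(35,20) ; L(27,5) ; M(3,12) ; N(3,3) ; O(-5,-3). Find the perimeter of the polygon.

134

|JK| = √((40)² + (-9)²) = √1681 = 41
|KL| = √((-8)² + (-15)²) = √289 = 17
|LM| = √((-24)² + (7)²) = √625 = 25
|MN| = √((0)² + (-9)²) = √81 = 9
|NO| = √((-8)² + (-6)²) = √100 = 10
|OJ| = √((0)² + (32)²) = √1024 = 32
Perimeter = 41 + 17 + 25 + 9 + 10 + 32 = 134.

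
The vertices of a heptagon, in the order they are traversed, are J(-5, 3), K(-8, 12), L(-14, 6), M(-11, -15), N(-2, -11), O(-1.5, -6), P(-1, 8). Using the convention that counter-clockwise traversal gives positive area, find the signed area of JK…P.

232.75

Apply the shoelace formula: 2A = Σ (x_i·y_{i+1} − x_{i+1}·y_i), indices taken mod 7.
Σ = (-36) + (120) + (276) + (91) + (-4.5) + (-18) + (37) = 465.5
Signed area = Σ/2 = 232.75 (positive ⇒ counter-clockwise traversal).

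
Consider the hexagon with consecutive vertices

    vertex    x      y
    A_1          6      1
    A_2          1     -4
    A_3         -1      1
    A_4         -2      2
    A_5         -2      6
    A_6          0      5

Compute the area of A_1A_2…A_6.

Σ = (-25) + (-3) + (0) + (-8) + (-10) + (-30) = -76
Area = |Σ|/2 = 38.

38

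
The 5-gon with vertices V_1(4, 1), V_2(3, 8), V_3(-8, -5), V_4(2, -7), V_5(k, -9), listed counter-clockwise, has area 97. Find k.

4

Write out the shoelace sum; only the two edges meeting at V_5 involve k:
2·Area = [(2·(-9) − k·(-7)) + (k·1 − 4·(-9))] + 144
       = 8·k + 162 = 194
⇒ k = 4.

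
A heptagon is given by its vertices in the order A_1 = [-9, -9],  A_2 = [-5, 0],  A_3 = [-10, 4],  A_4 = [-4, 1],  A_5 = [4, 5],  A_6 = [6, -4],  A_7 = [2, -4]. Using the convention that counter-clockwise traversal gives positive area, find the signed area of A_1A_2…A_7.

Apply the surveyor's formula: 2A = Σ (x_i·y_{i+1} − x_{i+1}·y_i), indices taken mod 7.
Cross-terms: -45, -20, 6, -24, -46, -16, -54  ⇒  Σ = -199
Signed area = Σ/2 = -99.5 (negative ⇒ clockwise traversal).

-99.5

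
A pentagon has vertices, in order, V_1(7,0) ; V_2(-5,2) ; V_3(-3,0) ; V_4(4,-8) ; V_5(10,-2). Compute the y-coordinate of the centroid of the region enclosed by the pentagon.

Apply the surveyor's formula. First the cross-terms c_i = x_i·y_{i+1} − x_{i+1}·y_i:
  14, 6, 24, 72, 14  ⇒  2A = 130, A = 65.
Then Σ (y_i + y_{i+1})·c_i = -900, so ȳ = -900 / (6·65) = -30/13.

-30/13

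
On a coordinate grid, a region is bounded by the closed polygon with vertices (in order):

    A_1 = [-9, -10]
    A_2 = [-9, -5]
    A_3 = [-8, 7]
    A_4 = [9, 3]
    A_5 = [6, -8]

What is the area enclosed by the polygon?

228.5

Apply the shoelace formula: 2A = Σ (x_i·y_{i+1} − x_{i+1}·y_i), indices taken mod 5.
A_1→A_2: (-9)(-5) − (-9)(-10) = -45
A_2→A_3: (-9)(7) − (-8)(-5) = -103
A_3→A_4: (-8)(3) − (9)(7) = -87
A_4→A_5: (9)(-8) − (6)(3) = -90
A_5→A_1: (6)(-10) − (-9)(-8) = -132
Σ = -457
Area = |Σ|/2 = 228.5.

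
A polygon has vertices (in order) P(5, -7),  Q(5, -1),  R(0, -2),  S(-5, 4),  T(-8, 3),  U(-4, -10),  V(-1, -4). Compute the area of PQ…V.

76

Apply the shoelace (surveyor's) formula: 2A = Σ (x_i·y_{i+1} − x_{i+1}·y_i), indices taken mod 7.
P→Q: (5)(-1) − (5)(-7) = 30
Q→R: (5)(-2) − (0)(-1) = -10
R→S: (0)(4) − (-5)(-2) = -10
S→T: (-5)(3) − (-8)(4) = 17
T→U: (-8)(-10) − (-4)(3) = 92
U→V: (-4)(-4) − (-1)(-10) = 6
V→P: (-1)(-7) − (5)(-4) = 27
Σ = 152
Area = |Σ|/2 = 76.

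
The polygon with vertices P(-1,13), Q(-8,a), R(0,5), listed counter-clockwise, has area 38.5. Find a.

Write out the shoelace sum; only the two edges meeting at Q involve a:
2·Area = [((-1)·a − (-8)·13) + ((-8)·5 − 0·a)] + 5
       = -1·a + 69 = 77
⇒ a = -8.

-8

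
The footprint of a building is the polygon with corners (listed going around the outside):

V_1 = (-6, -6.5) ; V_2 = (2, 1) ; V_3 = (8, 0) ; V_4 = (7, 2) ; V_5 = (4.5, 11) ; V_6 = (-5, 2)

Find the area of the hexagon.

95.75

Σ = (7) + (-8) + (16) + (68) + (64) + (44.5) = 191.5
Area = |Σ|/2 = 95.75.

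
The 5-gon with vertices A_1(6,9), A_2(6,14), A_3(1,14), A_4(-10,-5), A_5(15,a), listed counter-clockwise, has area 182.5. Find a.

The doubled signed area Σ (x_i y_{i+1} − x_{i+1} y_i) is linear in a.
With a=0 it equals 445; the coefficient of a is -16 (from the two edges through A_5).
So -16·a + 445 = 2·182.5 = 365 ⇒ a = 5.

5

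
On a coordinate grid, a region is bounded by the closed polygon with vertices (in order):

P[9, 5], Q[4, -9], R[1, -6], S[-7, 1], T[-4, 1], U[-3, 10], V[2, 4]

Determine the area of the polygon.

127.5

Apply the shoelace (surveyor's) formula: 2A = Σ (x_i·y_{i+1} − x_{i+1}·y_i), indices taken mod 7.
Σ = (-101) + (-15) + (-41) + (-3) + (-37) + (-32) + (-26) = -255
Area = |Σ|/2 = 127.5.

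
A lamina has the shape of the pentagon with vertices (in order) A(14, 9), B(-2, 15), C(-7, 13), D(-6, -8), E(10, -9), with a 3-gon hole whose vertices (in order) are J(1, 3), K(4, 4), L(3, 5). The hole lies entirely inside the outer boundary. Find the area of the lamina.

393.5

Outer boundary:
Apply the surveyor's formula: 2A = Σ (x_i·y_{i+1} − x_{i+1}·y_i), indices taken mod 5.
Σ = (228) + (79) + (134) + (134) + (216) = 791
Area = |Σ|/2 = 395.5.
Hole:
Apply the surveyor's formula: 2A = Σ (x_i·y_{i+1} − x_{i+1}·y_i), indices taken mod 3.
Σ = (-8) + (8) + (4) = 4
Area = |Σ|/2 = 2.
Net area = 395.5 − 2 = 393.5.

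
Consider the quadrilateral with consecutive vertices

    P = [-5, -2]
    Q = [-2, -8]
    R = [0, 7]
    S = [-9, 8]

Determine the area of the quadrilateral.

71.5

Apply the surveyor's formula: 2A = Σ (x_i·y_{i+1} − x_{i+1}·y_i), indices taken mod 4.
Cross-terms: 36, -14, 63, 58  ⇒  Σ = 143
Area = |Σ|/2 = 71.5.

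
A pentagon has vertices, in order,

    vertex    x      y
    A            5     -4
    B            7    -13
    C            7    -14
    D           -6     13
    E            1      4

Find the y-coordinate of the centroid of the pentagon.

-13/21

Apply the shoelace formula. First the cross-terms c_i = x_i·y_{i+1} − x_{i+1}·y_i:
  -37, -7, 7, -37, -24  ⇒  2A = -98, A = -49.
Then Σ (y_i + y_{i+1})·c_i = 182, so ȳ = 182 / (6·(-49)) = -13/21.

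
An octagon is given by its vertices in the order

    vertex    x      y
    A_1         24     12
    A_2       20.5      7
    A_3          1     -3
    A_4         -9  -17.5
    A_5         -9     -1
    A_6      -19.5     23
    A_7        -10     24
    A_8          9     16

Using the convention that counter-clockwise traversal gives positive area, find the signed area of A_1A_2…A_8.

Apply the surveyor's formula: 2A = Σ (x_i·y_{i+1} − x_{i+1}·y_i), indices taken mod 8.
Σ = (-78) + (-68.5) + (-44.5) + (-148.5) + (-226.5) + (-238) + (-376) + (-276) = -1456
Signed area = Σ/2 = -728 (negative ⇒ clockwise traversal).

-728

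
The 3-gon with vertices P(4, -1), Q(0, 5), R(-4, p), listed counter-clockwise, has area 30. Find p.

Write out the shoelace sum; only the two edges meeting at R involve p:
2·Area = [(0·p − (-4)·5) + ((-4)·(-1) − 4·p)] + 20
       = -4·p + 44 = 60
⇒ p = -4.

-4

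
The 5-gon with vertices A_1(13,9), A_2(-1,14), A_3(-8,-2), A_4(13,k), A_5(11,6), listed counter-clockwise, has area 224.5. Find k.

Write out the shoelace sum; only the two edges meeting at A_4 involve k:
2·Area = [((-8)·k − 13·(-2)) + (13·6 − 11·k)] + 326
       = -19·k + 430 = 449
⇒ k = -1.

-1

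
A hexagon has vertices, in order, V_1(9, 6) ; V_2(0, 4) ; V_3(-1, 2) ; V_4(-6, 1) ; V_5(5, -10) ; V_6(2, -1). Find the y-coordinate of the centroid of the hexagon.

-23/71

Apply Gauss's area formula. First the cross-terms c_i = x_i·y_{i+1} − x_{i+1}·y_i:
  36, 4, 11, 55, 15, 21  ⇒  2A = 142, A = 71.
Then Σ (y_i + y_{i+1})·c_i = -138, so ȳ = -138 / (6·71) = -23/71.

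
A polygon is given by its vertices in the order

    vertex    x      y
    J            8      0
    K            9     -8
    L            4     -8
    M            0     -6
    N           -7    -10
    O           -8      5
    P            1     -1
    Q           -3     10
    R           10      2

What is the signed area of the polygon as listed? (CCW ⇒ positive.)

J→K: (8)(-8) − (9)(0) = -64
K→L: (9)(-8) − (4)(-8) = -40
L→M: (4)(-6) − (0)(-8) = -24
M→N: (0)(-10) − (-7)(-6) = -42
N→O: (-7)(5) − (-8)(-10) = -115
O→P: (-8)(-1) − (1)(5) = 3
P→Q: (1)(10) − (-3)(-1) = 7
Q→R: (-3)(2) − (10)(10) = -106
R→J: (10)(0) − (8)(2) = -16
Σ = -397
Signed area = Σ/2 = -198.5 (negative ⇒ clockwise traversal).

-198.5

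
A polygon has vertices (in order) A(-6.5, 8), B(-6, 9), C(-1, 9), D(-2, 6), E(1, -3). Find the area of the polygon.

27.5

Σ = (-10.5) + (-45) + (12) + (0) + (-11.5) = -55
Area = |Σ|/2 = 27.5.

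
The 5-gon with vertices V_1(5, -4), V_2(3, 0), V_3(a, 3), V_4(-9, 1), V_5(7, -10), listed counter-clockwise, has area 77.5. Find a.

2

The doubled signed area Σ (x_i y_{i+1} − x_{i+1} y_i) is linear in a.
With a=0 it equals 153; the coefficient of a is 1 (from the two edges through V_3).
So 1·a + 153 = 2·77.5 = 155 ⇒ a = 2.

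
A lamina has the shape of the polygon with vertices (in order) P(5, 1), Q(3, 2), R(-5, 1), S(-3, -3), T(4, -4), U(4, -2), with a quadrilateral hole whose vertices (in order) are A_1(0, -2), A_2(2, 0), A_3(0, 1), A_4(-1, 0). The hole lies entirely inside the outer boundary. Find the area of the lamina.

37.5

Outer boundary:
Apply the shoelace formula: 2A = Σ (x_i·y_{i+1} − x_{i+1}·y_i), indices taken mod 6.
P→Q: (5)(2) − (3)(1) = 7
Q→R: (3)(1) − (-5)(2) = 13
R→S: (-5)(-3) − (-3)(1) = 18
S→T: (-3)(-4) − (4)(-3) = 24
T→U: (4)(-2) − (4)(-4) = 8
U→P: (4)(1) − (5)(-2) = 14
Σ = 84
Area = |Σ|/2 = 42.
Hole:
Apply the surveyor's formula: 2A = Σ (x_i·y_{i+1} − x_{i+1}·y_i), indices taken mod 4.
Σ = (4) + (2) + (1) + (2) = 9
Area = |Σ|/2 = 4.5.
Net area = 42 − 4.5 = 37.5.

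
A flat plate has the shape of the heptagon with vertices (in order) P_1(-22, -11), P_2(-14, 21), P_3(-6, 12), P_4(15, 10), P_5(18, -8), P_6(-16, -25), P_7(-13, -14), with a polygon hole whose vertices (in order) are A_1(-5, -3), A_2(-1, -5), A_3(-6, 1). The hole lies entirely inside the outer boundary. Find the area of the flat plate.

1014

Outer boundary:
Apply the surveyor's formula: 2A = Σ (x_i·y_{i+1} − x_{i+1}·y_i), indices taken mod 7.
Cross-terms: -616, -42, -240, -300, -578, -101, -165  ⇒  Σ = -2042
Area = |Σ|/2 = 1021.
Hole:
Cross-terms: 22, -31, 23  ⇒  Σ = 14
Area = |Σ|/2 = 7.
Net area = 1021 − 7 = 1014.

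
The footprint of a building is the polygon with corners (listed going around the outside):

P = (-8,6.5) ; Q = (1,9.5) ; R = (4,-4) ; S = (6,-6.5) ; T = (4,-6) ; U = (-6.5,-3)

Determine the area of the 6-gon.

126.875

Apply the shoelace (surveyor's) formula: 2A = Σ (x_i·y_{i+1} − x_{i+1}·y_i), indices taken mod 6.
Σ = (-82.5) + (-42) + (-2) + (-10) + (-51) + (-66.25) = -253.75
Area = |Σ|/2 = 126.875.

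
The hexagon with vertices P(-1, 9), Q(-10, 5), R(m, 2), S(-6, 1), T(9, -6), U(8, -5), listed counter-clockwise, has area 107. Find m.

-10

Write out the shoelace sum; only the two edges meeting at R involve m:
2·Area = [((-10)·2 − m·5) + (m·1 − (-6)·2)] + 182
       = -4·m + 174 = 214
⇒ m = -10.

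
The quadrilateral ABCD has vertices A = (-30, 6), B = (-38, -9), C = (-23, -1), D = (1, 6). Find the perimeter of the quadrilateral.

|AB| = √((-8)² + (-15)²) = √289 = 17
|BC| = √((15)² + (8)²) = √289 = 17
|CD| = √((24)² + (7)²) = √625 = 25
|DA| = √((-31)² + (0)²) = √961 = 31
Perimeter = 17 + 17 + 25 + 31 = 90.

90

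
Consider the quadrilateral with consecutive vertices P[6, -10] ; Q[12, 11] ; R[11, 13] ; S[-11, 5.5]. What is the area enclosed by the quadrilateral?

Cross-terms: 186, 35, 203.5, 77  ⇒  Σ = 501.5
Area = |Σ|/2 = 250.75.

250.75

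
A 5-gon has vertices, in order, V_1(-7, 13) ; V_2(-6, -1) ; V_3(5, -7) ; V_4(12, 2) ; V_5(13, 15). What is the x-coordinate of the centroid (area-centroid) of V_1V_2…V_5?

Apply the surveyor's formula. First the cross-terms c_i = x_i·y_{i+1} − x_{i+1}·y_i:
  85, 47, 94, 154, 274  ⇒  2A = 654, A = 327.
Then Σ (x_i + x_{i+1})·c_i = 5940, so x̄ = 5940 / (6·327) = 330/109.

330/109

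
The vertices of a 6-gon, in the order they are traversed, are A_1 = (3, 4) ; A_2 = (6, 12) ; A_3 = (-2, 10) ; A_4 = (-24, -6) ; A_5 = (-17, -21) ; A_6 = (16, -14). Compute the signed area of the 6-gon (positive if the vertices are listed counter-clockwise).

Σ = (12) + (84) + (252) + (402) + (574) + (106) = 1430
Signed area = Σ/2 = 715 (positive ⇒ counter-clockwise traversal).

715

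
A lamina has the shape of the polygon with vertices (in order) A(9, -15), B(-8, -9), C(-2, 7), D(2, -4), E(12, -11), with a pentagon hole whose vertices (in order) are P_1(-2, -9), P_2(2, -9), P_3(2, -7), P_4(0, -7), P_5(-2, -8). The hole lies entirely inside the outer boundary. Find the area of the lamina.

161

Outer boundary:
Apply the shoelace formula: 2A = Σ (x_i·y_{i+1} − x_{i+1}·y_i), indices taken mod 5.
Σ = (-201) + (-74) + (-6) + (26) + (-81) = -336
Area = |Σ|/2 = 168.
Hole:
Apply Gauss's area formula: 2A = Σ (x_i·y_{i+1} − x_{i+1}·y_i), indices taken mod 5.
P_1→P_2: (-2)(-9) − (2)(-9) = 36
P_2→P_3: (2)(-7) − (2)(-9) = 4
P_3→P_4: (2)(-7) − (0)(-7) = -14
P_4→P_5: (0)(-8) − (-2)(-7) = -14
P_5→P_1: (-2)(-9) − (-2)(-8) = 2
Σ = 14
Area = |Σ|/2 = 7.
Net area = 168 − 7 = 161.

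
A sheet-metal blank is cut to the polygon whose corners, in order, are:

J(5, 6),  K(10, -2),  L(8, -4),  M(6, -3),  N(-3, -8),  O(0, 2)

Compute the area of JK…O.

83.5

Apply the surveyor's formula: 2A = Σ (x_i·y_{i+1} − x_{i+1}·y_i), indices taken mod 6.
J→K: (5)(-2) − (10)(6) = -70
K→L: (10)(-4) − (8)(-2) = -24
L→M: (8)(-3) − (6)(-4) = 0
M→N: (6)(-8) − (-3)(-3) = -57
N→O: (-3)(2) − (0)(-8) = -6
O→J: (0)(6) − (5)(2) = -10
Σ = -167
Area = |Σ|/2 = 83.5.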